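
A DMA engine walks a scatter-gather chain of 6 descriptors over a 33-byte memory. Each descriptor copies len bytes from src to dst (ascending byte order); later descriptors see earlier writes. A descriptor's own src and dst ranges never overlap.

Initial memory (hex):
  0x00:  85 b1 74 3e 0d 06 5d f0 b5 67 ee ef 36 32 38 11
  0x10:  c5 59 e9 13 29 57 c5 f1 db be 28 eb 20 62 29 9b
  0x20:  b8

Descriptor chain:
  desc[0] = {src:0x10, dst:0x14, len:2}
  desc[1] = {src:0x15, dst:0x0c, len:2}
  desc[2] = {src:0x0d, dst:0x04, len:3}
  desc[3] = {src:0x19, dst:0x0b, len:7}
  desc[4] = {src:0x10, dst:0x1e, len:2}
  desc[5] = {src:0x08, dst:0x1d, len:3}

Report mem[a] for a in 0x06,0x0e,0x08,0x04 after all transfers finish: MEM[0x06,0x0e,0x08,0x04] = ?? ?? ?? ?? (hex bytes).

MEM[0x06,0x0e,0x08,0x04] = 11 20 b5 c5

[0] 0x10->0x14 len=2 : c5 59
[1] 0x15->0x0c len=2 : 59 c5
[2] 0x0d->0x04 len=3 : c5 38 11
[3] 0x19->0x0b len=7 : be 28 eb 20 62 29 9b
[4] 0x10->0x1e len=2 : 29 9b
[5] 0x08->0x1d len=3 : b5 67 ee
query mem[0x06]=0x11, mem[0x0e]=0x20, mem[0x08]=0xb5, mem[0x04]=0xc5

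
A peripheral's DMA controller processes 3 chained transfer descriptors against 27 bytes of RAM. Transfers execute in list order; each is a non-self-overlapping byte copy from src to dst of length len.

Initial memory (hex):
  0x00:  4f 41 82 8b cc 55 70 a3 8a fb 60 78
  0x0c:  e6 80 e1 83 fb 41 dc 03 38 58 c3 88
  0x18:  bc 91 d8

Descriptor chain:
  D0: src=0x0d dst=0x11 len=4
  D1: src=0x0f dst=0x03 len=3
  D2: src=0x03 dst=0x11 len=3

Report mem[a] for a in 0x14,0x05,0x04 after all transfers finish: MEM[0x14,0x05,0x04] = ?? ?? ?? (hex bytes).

MEM[0x14,0x05,0x04] = fb 80 fb

[0] 0x0d->0x11 len=4 : 80 e1 83 fb
[1] 0x0f->0x03 len=3 : 83 fb 80
[2] 0x03->0x11 len=3 : 83 fb 80
query mem[0x14]=0xfb, mem[0x05]=0x80, mem[0x04]=0xfb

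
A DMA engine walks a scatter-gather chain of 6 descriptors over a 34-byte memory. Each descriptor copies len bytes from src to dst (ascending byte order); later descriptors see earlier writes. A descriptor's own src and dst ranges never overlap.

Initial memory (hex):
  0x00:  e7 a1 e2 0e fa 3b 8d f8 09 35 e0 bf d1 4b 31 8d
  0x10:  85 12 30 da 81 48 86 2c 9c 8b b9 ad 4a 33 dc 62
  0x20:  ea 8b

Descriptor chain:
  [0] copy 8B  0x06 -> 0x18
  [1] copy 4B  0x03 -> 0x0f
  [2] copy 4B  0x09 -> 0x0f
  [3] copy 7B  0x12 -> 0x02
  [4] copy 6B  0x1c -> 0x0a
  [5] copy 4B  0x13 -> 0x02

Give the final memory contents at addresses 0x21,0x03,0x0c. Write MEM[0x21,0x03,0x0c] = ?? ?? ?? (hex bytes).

MEM[0x21,0x03,0x0c] = 8b 81 d1

[0] 0x06->0x18 len=8 : 8d f8 09 35 e0 bf d1 4b
[1] 0x03->0x0f len=4 : 0e fa 3b 8d
[2] 0x09->0x0f len=4 : 35 e0 bf d1
[3] 0x12->0x02 len=7 : d1 da 81 48 86 2c 8d
[4] 0x1c->0x0a len=6 : e0 bf d1 4b ea 8b
[5] 0x13->0x02 len=4 : da 81 48 86
query mem[0x21]=0x8b, mem[0x03]=0x81, mem[0x0c]=0xd1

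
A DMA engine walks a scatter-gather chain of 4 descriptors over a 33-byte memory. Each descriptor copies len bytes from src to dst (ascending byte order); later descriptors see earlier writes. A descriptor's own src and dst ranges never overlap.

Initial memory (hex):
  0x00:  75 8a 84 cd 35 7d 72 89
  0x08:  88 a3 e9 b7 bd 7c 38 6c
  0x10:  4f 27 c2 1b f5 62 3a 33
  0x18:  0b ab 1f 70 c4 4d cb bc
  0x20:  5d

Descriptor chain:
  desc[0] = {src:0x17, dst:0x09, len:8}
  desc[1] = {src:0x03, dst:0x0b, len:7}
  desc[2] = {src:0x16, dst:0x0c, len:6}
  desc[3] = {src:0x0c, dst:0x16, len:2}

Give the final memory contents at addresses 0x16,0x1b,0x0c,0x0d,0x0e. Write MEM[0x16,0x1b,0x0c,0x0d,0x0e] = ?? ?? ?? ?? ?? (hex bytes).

MEM[0x16,0x1b,0x0c,0x0d,0x0e] = 3a 70 3a 33 0b

  after D0: wrote 8B at 0x09 = 330bab1f70c44dcb
  after D1: wrote 7B at 0x0b = cd357d72898833
  after D2: wrote 6B at 0x0c = 3a330bab1f70
  after D3: wrote 2B at 0x16 = 3a33
query mem[0x16]=0x3a, mem[0x1b]=0x70, mem[0x0c]=0x3a, mem[0x0d]=0x33, mem[0x0e]=0x0b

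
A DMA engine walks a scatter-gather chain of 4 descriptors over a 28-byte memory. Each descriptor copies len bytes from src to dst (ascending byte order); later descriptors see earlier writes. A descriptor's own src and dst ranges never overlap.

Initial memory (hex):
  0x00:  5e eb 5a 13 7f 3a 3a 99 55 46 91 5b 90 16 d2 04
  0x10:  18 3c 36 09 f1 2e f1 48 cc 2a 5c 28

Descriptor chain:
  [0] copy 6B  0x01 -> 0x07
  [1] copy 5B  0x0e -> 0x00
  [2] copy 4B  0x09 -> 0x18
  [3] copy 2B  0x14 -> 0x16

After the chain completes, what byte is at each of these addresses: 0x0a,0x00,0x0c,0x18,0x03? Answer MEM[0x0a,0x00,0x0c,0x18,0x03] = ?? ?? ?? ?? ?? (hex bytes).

MEM[0x0a,0x00,0x0c,0x18,0x03] = 7f d2 3a 13 3c

D0: mem[0x07..0x0c] <- [eb 5a 13 7f 3a 3a]
D1: mem[0x00..0x04] <- [d2 04 18 3c 36]
D2: mem[0x18..0x1b] <- [13 7f 3a 3a]
D3: mem[0x16..0x17] <- [f1 2e]
query mem[0x0a]=0x7f, mem[0x00]=0xd2, mem[0x0c]=0x3a, mem[0x18]=0x13, mem[0x03]=0x3c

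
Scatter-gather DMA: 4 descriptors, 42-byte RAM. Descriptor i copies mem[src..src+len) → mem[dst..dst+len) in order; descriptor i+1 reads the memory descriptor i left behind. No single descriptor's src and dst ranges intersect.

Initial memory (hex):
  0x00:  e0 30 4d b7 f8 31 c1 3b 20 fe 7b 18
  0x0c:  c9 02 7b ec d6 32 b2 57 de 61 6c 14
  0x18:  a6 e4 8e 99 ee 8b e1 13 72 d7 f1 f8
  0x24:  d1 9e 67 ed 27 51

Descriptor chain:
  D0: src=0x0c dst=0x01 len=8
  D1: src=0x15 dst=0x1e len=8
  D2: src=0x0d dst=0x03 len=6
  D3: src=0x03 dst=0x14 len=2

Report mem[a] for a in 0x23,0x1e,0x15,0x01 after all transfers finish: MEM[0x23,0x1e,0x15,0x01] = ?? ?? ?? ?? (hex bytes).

  after D0: wrote 8B at 0x01 = c9027becd632b257
  after D1: wrote 8B at 0x1e = 616c14a6e48e99ee
  after D2: wrote 6B at 0x03 = 027becd632b2
  after D3: wrote 2B at 0x14 = 027b
query mem[0x23]=0x8e, mem[0x1e]=0x61, mem[0x15]=0x7b, mem[0x01]=0xc9

MEM[0x23,0x1e,0x15,0x01] = 8e 61 7b c9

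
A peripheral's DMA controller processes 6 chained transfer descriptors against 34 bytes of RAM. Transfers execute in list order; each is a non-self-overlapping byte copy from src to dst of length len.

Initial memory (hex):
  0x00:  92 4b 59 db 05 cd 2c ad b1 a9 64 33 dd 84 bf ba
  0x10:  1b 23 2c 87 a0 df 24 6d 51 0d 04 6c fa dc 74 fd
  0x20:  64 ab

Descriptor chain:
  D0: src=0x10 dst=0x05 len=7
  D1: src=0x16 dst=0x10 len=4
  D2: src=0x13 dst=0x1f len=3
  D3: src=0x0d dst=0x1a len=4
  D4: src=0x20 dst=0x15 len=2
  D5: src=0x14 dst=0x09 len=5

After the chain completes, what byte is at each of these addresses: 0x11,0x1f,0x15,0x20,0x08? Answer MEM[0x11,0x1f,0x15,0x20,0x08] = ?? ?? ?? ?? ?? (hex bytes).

MEM[0x11,0x1f,0x15,0x20,0x08] = 6d 0d a0 a0 87

D0: mem[0x05..0x0b] <- [1b 23 2c 87 a0 df 24]
D1: mem[0x10..0x13] <- [24 6d 51 0d]
D2: mem[0x1f..0x21] <- [0d a0 df]
D3: mem[0x1a..0x1d] <- [84 bf ba 24]
D4: mem[0x15..0x16] <- [a0 df]
D5: mem[0x09..0x0d] <- [a0 a0 df 6d 51]
query mem[0x11]=0x6d, mem[0x1f]=0x0d, mem[0x15]=0xa0, mem[0x20]=0xa0, mem[0x08]=0x87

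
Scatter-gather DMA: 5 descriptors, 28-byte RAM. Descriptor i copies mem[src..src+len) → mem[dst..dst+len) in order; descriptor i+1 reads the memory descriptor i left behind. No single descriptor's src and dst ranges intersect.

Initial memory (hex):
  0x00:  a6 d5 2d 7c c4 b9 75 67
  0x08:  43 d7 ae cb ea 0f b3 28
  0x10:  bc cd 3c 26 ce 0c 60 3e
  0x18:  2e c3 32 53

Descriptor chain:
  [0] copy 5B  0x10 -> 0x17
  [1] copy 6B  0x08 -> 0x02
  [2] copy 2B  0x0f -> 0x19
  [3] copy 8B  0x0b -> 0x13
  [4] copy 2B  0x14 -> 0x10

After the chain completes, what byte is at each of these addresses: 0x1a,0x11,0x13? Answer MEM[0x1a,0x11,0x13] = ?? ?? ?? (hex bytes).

[0] 0x10->0x17 len=5 : bc cd 3c 26 ce
[1] 0x08->0x02 len=6 : 43 d7 ae cb ea 0f
[2] 0x0f->0x19 len=2 : 28 bc
[3] 0x0b->0x13 len=8 : cb ea 0f b3 28 bc cd 3c
[4] 0x14->0x10 len=2 : ea 0f
query mem[0x1a]=0x3c, mem[0x11]=0x0f, mem[0x13]=0xcb

MEM[0x1a,0x11,0x13] = 3c 0f cb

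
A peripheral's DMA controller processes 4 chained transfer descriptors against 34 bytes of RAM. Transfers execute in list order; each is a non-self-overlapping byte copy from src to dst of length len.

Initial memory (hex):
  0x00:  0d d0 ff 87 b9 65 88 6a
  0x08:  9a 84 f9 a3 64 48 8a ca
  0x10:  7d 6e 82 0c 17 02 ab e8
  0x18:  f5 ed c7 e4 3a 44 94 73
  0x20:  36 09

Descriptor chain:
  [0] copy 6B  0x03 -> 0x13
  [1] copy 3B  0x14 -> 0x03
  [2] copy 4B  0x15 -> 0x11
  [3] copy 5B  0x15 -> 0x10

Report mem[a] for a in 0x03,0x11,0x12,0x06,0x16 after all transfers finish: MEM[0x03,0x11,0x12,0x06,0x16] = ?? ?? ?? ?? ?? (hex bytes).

  after D0: wrote 6B at 0x13 = 87b965886a9a
  after D1: wrote 3B at 0x03 = b96588
  after D2: wrote 4B at 0x11 = 65886a9a
  after D3: wrote 5B at 0x10 = 65886a9aed
query mem[0x03]=0xb9, mem[0x11]=0x88, mem[0x12]=0x6a, mem[0x06]=0x88, mem[0x16]=0x88

MEM[0x03,0x11,0x12,0x06,0x16] = b9 88 6a 88 88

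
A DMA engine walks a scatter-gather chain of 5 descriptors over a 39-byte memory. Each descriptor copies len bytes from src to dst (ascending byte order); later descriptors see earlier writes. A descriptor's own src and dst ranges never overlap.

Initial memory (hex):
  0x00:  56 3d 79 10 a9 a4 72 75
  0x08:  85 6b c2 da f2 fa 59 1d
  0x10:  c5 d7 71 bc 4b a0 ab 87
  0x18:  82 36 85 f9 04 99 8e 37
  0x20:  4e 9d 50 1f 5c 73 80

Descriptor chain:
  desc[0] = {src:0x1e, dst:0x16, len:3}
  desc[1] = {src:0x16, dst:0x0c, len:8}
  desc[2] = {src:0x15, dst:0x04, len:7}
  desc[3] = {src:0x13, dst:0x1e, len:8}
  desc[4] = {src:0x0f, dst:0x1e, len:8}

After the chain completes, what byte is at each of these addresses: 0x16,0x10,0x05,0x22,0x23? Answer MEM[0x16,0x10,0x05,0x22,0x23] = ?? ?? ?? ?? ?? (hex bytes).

D0: mem[0x16..0x18] <- [8e 37 4e]
D1: mem[0x0c..0x13] <- [8e 37 4e 36 85 f9 04 99]
D2: mem[0x04..0x0a] <- [a0 8e 37 4e 36 85 f9]
D3: mem[0x1e..0x25] <- [99 4b a0 8e 37 4e 36 85]
D4: mem[0x1e..0x25] <- [36 85 f9 04 99 4b a0 8e]
query mem[0x16]=0x8e, mem[0x10]=0x85, mem[0x05]=0x8e, mem[0x22]=0x99, mem[0x23]=0x4b

MEM[0x16,0x10,0x05,0x22,0x23] = 8e 85 8e 99 4b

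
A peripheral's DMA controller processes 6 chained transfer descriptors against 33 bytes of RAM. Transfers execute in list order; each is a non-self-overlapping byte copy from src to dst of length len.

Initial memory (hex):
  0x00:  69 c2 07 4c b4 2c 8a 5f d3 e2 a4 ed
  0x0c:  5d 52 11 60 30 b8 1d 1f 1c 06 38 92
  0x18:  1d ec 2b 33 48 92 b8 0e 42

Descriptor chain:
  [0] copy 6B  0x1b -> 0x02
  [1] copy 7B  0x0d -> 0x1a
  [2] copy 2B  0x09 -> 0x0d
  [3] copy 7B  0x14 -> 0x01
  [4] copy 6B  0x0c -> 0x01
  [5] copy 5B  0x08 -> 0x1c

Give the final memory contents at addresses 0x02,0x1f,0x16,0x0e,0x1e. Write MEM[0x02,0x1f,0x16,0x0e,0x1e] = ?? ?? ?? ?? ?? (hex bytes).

#0 dst[0x02+6] := {0x33,0x48,0x92,0xb8,0x0e,0x42}
#1 dst[0x1a+7] := {0x52,0x11,0x60,0x30,0xb8,0x1d,0x1f}
#2 dst[0x0d+2] := {0xe2,0xa4}
#3 dst[0x01+7] := {0x1c,0x06,0x38,0x92,0x1d,0xec,0x52}
#4 dst[0x01+6] := {0x5d,0xe2,0xa4,0x60,0x30,0xb8}
#5 dst[0x1c+5] := {0xd3,0xe2,0xa4,0xed,0x5d}
query mem[0x02]=0xe2, mem[0x1f]=0xed, mem[0x16]=0x38, mem[0x0e]=0xa4, mem[0x1e]=0xa4

MEM[0x02,0x1f,0x16,0x0e,0x1e] = e2 ed 38 a4 a4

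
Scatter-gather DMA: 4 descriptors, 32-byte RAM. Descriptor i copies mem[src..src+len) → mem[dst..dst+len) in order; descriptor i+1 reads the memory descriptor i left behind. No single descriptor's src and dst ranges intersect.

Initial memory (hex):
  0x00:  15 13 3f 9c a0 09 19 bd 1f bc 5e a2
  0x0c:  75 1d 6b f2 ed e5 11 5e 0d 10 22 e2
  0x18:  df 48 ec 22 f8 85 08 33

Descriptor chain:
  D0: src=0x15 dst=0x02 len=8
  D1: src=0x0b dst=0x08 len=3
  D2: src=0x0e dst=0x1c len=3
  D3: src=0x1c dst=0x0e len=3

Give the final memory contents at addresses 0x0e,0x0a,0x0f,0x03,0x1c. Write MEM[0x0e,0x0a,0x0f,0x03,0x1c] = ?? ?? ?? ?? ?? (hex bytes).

D0: mem[0x02..0x09] <- [10 22 e2 df 48 ec 22 f8]
D1: mem[0x08..0x0a] <- [a2 75 1d]
D2: mem[0x1c..0x1e] <- [6b f2 ed]
D3: mem[0x0e..0x10] <- [6b f2 ed]
query mem[0x0e]=0x6b, mem[0x0a]=0x1d, mem[0x0f]=0xf2, mem[0x03]=0x22, mem[0x1c]=0x6b

MEM[0x0e,0x0a,0x0f,0x03,0x1c] = 6b 1d f2 22 6b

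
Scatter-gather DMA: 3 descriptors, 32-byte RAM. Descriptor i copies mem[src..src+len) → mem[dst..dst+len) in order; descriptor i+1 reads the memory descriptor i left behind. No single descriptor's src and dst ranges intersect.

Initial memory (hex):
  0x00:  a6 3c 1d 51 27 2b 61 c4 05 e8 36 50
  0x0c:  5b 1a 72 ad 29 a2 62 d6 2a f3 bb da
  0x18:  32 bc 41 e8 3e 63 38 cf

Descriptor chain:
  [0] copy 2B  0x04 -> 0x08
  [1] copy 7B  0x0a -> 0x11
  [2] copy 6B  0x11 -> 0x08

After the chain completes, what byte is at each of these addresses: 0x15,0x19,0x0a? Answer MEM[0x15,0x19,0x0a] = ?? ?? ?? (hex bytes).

MEM[0x15,0x19,0x0a] = 72 bc 5b

#0 dst[0x08+2] := {0x27,0x2b}
#1 dst[0x11+7] := {0x36,0x50,0x5b,0x1a,0x72,0xad,0x29}
#2 dst[0x08+6] := {0x36,0x50,0x5b,0x1a,0x72,0xad}
query mem[0x15]=0x72, mem[0x19]=0xbc, mem[0x0a]=0x5b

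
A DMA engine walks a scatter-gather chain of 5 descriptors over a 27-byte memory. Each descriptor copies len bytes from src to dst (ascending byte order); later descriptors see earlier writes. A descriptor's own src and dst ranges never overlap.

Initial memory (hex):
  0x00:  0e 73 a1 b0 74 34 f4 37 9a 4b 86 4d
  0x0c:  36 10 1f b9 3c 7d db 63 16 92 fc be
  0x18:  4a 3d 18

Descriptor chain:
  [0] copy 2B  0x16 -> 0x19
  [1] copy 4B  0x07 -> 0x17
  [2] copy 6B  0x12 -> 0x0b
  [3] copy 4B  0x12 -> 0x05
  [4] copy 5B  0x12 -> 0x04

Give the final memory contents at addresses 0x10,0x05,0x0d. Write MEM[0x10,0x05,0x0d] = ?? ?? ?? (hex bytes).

  after D0: wrote 2B at 0x19 = fcbe
  after D1: wrote 4B at 0x17 = 379a4b86
  after D2: wrote 6B at 0x0b = db631692fc37
  after D3: wrote 4B at 0x05 = db631692
  after D4: wrote 5B at 0x04 = db631692fc
query mem[0x10]=0x37, mem[0x05]=0x63, mem[0x0d]=0x16

MEM[0x10,0x05,0x0d] = 37 63 16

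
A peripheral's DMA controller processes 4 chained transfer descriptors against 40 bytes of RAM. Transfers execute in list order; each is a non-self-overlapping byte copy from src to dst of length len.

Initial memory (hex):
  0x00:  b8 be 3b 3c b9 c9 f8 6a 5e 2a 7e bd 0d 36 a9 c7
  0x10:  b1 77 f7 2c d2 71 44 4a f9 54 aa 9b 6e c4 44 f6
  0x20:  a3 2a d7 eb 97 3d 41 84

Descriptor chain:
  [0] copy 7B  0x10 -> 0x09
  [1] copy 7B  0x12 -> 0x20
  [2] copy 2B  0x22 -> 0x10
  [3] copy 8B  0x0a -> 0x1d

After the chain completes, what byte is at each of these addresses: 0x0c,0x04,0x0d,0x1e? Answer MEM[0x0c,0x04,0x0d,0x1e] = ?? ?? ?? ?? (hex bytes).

MEM[0x0c,0x04,0x0d,0x1e] = 2c b9 d2 f7

  after D0: wrote 7B at 0x09 = b177f72cd27144
  after D1: wrote 7B at 0x20 = f72cd271444af9
  after D2: wrote 2B at 0x10 = d271
  after D3: wrote 8B at 0x1d = 77f72cd27144d271
query mem[0x0c]=0x2c, mem[0x04]=0xb9, mem[0x0d]=0xd2, mem[0x1e]=0xf7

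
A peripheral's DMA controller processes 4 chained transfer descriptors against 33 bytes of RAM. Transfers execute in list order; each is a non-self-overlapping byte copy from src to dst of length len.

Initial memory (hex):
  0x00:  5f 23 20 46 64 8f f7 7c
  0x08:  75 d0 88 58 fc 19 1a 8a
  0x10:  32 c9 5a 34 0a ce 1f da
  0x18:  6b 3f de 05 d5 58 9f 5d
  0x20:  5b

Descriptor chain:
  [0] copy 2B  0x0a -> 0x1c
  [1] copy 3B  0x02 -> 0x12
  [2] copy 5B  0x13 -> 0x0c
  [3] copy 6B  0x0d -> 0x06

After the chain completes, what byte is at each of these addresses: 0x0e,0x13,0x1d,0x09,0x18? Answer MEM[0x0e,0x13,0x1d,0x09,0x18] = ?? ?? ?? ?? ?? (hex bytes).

#0 dst[0x1c+2] := {0x88,0x58}
#1 dst[0x12+3] := {0x20,0x46,0x64}
#2 dst[0x0c+5] := {0x46,0x64,0xce,0x1f,0xda}
#3 dst[0x06+6] := {0x64,0xce,0x1f,0xda,0xc9,0x20}
query mem[0x0e]=0xce, mem[0x13]=0x46, mem[0x1d]=0x58, mem[0x09]=0xda, mem[0x18]=0x6b

MEM[0x0e,0x13,0x1d,0x09,0x18] = ce 46 58 da 6b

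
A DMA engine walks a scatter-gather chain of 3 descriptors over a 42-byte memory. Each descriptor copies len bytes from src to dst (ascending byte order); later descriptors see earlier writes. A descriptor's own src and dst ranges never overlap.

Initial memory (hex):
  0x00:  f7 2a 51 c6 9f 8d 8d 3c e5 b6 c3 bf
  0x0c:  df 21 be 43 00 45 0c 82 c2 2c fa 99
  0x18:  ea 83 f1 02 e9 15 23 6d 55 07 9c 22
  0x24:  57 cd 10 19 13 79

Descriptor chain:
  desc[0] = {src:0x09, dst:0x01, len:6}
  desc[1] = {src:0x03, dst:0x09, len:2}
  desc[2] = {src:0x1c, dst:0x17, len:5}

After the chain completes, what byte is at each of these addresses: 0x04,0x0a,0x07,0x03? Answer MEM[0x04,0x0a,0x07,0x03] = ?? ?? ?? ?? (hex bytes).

D0: mem[0x01..0x06] <- [b6 c3 bf df 21 be]
D1: mem[0x09..0x0a] <- [bf df]
D2: mem[0x17..0x1b] <- [e9 15 23 6d 55]
query mem[0x04]=0xdf, mem[0x0a]=0xdf, mem[0x07]=0x3c, mem[0x03]=0xbf

MEM[0x04,0x0a,0x07,0x03] = df df 3c bf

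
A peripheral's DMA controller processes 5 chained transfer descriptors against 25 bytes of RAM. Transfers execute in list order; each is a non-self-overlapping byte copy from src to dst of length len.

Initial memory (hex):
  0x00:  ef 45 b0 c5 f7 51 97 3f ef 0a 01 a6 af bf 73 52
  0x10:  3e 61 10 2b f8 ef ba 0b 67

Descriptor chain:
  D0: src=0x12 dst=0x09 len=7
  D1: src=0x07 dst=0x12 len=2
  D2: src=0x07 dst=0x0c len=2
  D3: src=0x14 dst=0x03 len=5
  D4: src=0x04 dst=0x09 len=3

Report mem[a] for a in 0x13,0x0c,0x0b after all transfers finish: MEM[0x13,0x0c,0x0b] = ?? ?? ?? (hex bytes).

MEM[0x13,0x0c,0x0b] = ef 3f 0b

  after D0: wrote 7B at 0x09 = 102bf8efba0b67
  after D1: wrote 2B at 0x12 = 3fef
  after D2: wrote 2B at 0x0c = 3fef
  after D3: wrote 5B at 0x03 = f8efba0b67
  after D4: wrote 3B at 0x09 = efba0b
query mem[0x13]=0xef, mem[0x0c]=0x3f, mem[0x0b]=0x0b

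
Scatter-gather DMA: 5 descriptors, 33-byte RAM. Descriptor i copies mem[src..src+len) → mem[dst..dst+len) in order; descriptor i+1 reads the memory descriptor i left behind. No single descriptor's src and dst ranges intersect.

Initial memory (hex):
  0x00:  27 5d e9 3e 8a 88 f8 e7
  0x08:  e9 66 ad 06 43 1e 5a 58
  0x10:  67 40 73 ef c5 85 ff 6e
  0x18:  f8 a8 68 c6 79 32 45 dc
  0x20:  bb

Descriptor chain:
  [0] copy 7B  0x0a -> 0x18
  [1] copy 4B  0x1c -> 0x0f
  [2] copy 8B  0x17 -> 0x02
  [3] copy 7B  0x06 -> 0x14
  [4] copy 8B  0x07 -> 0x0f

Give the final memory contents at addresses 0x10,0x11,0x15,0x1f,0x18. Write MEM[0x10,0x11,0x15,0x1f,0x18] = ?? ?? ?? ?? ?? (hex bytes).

[0] 0x0a->0x18 len=7 : ad 06 43 1e 5a 58 67
[1] 0x1c->0x0f len=4 : 5a 58 67 dc
[2] 0x17->0x02 len=8 : 6e ad 06 43 1e 5a 58 67
[3] 0x06->0x14 len=7 : 1e 5a 58 67 ad 06 43
[4] 0x07->0x0f len=8 : 5a 58 67 ad 06 43 1e 5a
query mem[0x10]=0x58, mem[0x11]=0x67, mem[0x15]=0x1e, mem[0x1f]=0xdc, mem[0x18]=0xad

MEM[0x10,0x11,0x15,0x1f,0x18] = 58 67 1e dc ad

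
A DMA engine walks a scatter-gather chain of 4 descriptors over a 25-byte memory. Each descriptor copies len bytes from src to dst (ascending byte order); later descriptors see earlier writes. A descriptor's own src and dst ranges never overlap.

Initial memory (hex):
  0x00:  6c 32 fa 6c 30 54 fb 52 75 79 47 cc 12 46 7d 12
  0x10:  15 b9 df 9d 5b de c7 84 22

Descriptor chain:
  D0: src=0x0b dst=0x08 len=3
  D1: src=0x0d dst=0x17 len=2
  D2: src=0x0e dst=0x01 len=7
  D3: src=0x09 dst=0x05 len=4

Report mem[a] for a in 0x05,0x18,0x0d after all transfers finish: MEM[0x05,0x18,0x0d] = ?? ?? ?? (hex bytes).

D0: mem[0x08..0x0a] <- [cc 12 46]
D1: mem[0x17..0x18] <- [46 7d]
D2: mem[0x01..0x07] <- [7d 12 15 b9 df 9d 5b]
D3: mem[0x05..0x08] <- [12 46 cc 12]
query mem[0x05]=0x12, mem[0x18]=0x7d, mem[0x0d]=0x46

MEM[0x05,0x18,0x0d] = 12 7d 46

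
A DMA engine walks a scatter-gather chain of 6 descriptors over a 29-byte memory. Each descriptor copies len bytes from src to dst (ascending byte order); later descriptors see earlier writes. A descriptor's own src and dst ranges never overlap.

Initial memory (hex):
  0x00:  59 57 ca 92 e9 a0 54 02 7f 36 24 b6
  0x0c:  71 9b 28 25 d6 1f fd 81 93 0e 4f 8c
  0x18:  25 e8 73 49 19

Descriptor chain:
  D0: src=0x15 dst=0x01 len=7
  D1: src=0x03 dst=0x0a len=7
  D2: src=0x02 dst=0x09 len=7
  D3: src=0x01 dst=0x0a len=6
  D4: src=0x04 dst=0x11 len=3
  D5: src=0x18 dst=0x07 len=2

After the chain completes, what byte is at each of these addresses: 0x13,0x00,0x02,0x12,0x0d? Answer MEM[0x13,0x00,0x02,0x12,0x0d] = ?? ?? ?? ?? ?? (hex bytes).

MEM[0x13,0x00,0x02,0x12,0x0d] = 73 59 4f e8 25

[0] 0x15->0x01 len=7 : 0e 4f 8c 25 e8 73 49
[1] 0x03->0x0a len=7 : 8c 25 e8 73 49 7f 36
[2] 0x02->0x09 len=7 : 4f 8c 25 e8 73 49 7f
[3] 0x01->0x0a len=6 : 0e 4f 8c 25 e8 73
[4] 0x04->0x11 len=3 : 25 e8 73
[5] 0x18->0x07 len=2 : 25 e8
query mem[0x13]=0x73, mem[0x00]=0x59, mem[0x02]=0x4f, mem[0x12]=0xe8, mem[0x0d]=0x25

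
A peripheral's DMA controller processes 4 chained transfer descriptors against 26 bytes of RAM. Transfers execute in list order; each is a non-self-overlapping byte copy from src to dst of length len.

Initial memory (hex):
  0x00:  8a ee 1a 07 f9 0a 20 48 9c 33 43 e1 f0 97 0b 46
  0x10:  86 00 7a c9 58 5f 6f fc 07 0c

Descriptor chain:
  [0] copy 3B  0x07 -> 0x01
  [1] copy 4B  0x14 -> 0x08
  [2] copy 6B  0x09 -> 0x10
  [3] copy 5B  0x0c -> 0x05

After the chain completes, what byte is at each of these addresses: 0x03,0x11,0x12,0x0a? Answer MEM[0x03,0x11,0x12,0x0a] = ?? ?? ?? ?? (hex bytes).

MEM[0x03,0x11,0x12,0x0a] = 33 6f fc 6f

[0] 0x07->0x01 len=3 : 48 9c 33
[1] 0x14->0x08 len=4 : 58 5f 6f fc
[2] 0x09->0x10 len=6 : 5f 6f fc f0 97 0b
[3] 0x0c->0x05 len=5 : f0 97 0b 46 5f
query mem[0x03]=0x33, mem[0x11]=0x6f, mem[0x12]=0xfc, mem[0x0a]=0x6f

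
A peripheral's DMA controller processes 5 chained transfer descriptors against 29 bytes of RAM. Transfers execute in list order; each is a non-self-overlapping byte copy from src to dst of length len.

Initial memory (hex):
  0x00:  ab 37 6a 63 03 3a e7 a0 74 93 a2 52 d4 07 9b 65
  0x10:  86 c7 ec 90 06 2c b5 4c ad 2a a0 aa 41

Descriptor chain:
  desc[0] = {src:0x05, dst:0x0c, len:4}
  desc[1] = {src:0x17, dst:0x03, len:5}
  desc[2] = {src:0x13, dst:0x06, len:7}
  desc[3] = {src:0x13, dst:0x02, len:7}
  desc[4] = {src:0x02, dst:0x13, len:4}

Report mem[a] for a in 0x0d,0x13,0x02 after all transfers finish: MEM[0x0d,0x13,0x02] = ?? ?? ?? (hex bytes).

#0 dst[0x0c+4] := {0x3a,0xe7,0xa0,0x74}
#1 dst[0x03+5] := {0x4c,0xad,0x2a,0xa0,0xaa}
#2 dst[0x06+7] := {0x90,0x06,0x2c,0xb5,0x4c,0xad,0x2a}
#3 dst[0x02+7] := {0x90,0x06,0x2c,0xb5,0x4c,0xad,0x2a}
#4 dst[0x13+4] := {0x90,0x06,0x2c,0xb5}
query mem[0x0d]=0xe7, mem[0x13]=0x90, mem[0x02]=0x90

MEM[0x0d,0x13,0x02] = e7 90 90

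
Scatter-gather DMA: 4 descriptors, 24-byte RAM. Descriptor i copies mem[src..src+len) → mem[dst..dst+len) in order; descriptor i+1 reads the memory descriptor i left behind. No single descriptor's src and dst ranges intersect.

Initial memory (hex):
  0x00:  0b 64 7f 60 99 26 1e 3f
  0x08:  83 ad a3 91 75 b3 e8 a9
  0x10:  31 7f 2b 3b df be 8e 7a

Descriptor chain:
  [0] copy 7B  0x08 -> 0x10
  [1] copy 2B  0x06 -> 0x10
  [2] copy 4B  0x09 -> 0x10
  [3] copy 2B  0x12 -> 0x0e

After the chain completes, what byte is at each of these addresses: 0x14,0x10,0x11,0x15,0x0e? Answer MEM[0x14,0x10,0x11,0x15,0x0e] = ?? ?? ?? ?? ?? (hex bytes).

#0 dst[0x10+7] := {0x83,0xad,0xa3,0x91,0x75,0xb3,0xe8}
#1 dst[0x10+2] := {0x1e,0x3f}
#2 dst[0x10+4] := {0xad,0xa3,0x91,0x75}
#3 dst[0x0e+2] := {0x91,0x75}
query mem[0x14]=0x75, mem[0x10]=0xad, mem[0x11]=0xa3, mem[0x15]=0xb3, mem[0x0e]=0x91

MEM[0x14,0x10,0x11,0x15,0x0e] = 75 ad a3 b3 91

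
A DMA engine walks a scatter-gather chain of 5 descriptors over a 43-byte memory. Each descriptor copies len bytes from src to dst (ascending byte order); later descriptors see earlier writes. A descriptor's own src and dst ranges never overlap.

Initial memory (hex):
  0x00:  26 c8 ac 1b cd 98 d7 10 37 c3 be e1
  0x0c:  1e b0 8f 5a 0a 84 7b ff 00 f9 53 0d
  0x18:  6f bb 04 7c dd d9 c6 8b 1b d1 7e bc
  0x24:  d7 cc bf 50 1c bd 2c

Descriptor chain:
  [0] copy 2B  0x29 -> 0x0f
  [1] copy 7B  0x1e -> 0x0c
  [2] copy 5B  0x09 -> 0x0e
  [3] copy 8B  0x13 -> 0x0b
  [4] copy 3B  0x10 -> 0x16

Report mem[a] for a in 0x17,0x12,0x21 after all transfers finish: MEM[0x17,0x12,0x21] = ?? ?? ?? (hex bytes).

MEM[0x17,0x12,0x21] = bb 04 d1

  after D0: wrote 2B at 0x0f = bd2c
  after D1: wrote 7B at 0x0c = c68b1bd17ebcd7
  after D2: wrote 5B at 0x0e = c3bee1c68b
  after D3: wrote 8B at 0x0b = ff00f9530d6fbb04
  after D4: wrote 3B at 0x16 = 6fbb04
query mem[0x17]=0xbb, mem[0x12]=0x04, mem[0x21]=0xd1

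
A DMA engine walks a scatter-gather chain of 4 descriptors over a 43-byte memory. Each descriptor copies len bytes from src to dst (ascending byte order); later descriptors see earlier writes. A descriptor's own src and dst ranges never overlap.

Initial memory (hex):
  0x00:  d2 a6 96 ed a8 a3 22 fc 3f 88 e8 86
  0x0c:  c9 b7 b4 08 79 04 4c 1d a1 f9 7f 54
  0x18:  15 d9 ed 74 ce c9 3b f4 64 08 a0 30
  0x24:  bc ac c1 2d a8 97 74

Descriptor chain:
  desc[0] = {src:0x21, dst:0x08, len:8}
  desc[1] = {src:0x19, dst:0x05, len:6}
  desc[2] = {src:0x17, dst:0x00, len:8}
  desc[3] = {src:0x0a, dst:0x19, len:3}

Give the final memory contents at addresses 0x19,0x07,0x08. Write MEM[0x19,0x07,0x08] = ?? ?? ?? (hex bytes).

MEM[0x19,0x07,0x08] = 3b 3b ce

[0] 0x21->0x08 len=8 : 08 a0 30 bc ac c1 2d a8
[1] 0x19->0x05 len=6 : d9 ed 74 ce c9 3b
[2] 0x17->0x00 len=8 : 54 15 d9 ed 74 ce c9 3b
[3] 0x0a->0x19 len=3 : 3b bc ac
query mem[0x19]=0x3b, mem[0x07]=0x3b, mem[0x08]=0xce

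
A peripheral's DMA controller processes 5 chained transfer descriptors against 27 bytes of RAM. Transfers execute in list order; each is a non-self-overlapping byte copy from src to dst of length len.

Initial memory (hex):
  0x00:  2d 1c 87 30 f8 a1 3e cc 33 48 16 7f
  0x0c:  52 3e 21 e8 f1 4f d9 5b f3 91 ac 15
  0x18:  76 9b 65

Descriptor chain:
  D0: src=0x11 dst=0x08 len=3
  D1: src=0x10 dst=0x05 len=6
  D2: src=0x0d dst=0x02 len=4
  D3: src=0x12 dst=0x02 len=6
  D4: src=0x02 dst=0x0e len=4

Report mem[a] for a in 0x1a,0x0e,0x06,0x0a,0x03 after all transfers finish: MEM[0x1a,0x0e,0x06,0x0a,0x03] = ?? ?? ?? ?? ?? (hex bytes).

MEM[0x1a,0x0e,0x06,0x0a,0x03] = 65 d9 ac 91 5b

  after D0: wrote 3B at 0x08 = 4fd95b
  after D1: wrote 6B at 0x05 = f14fd95bf391
  after D2: wrote 4B at 0x02 = 3e21e8f1
  after D3: wrote 6B at 0x02 = d95bf391ac15
  after D4: wrote 4B at 0x0e = d95bf391
query mem[0x1a]=0x65, mem[0x0e]=0xd9, mem[0x06]=0xac, mem[0x0a]=0x91, mem[0x03]=0x5b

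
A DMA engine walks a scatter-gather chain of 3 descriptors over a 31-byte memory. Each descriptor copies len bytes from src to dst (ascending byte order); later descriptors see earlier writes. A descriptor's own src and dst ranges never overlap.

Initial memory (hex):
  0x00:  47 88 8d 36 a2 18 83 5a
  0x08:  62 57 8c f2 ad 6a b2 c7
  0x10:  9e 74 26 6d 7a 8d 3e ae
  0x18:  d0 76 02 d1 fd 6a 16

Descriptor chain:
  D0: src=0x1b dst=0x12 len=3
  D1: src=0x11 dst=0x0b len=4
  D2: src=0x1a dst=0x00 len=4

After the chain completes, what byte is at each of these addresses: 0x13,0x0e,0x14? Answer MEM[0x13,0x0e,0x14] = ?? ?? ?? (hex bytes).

#0 dst[0x12+3] := {0xd1,0xfd,0x6a}
#1 dst[0x0b+4] := {0x74,0xd1,0xfd,0x6a}
#2 dst[0x00+4] := {0x02,0xd1,0xfd,0x6a}
query mem[0x13]=0xfd, mem[0x0e]=0x6a, mem[0x14]=0x6a

MEM[0x13,0x0e,0x14] = fd 6a 6a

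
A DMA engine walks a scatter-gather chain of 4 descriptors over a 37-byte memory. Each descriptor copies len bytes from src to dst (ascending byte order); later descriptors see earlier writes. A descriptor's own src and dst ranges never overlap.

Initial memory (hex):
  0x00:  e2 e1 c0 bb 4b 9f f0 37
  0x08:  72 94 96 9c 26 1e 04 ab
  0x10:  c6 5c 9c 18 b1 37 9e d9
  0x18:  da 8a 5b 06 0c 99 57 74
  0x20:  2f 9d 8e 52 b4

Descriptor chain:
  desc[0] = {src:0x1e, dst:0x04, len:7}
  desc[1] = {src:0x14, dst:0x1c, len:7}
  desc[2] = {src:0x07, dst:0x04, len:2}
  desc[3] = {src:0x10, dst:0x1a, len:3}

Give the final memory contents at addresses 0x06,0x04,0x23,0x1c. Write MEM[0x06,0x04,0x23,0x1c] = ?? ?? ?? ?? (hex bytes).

MEM[0x06,0x04,0x23,0x1c] = 2f 9d 52 9c

  after D0: wrote 7B at 0x04 = 57742f9d8e52b4
  after D1: wrote 7B at 0x1c = b1379ed9da8a5b
  after D2: wrote 2B at 0x04 = 9d8e
  after D3: wrote 3B at 0x1a = c65c9c
query mem[0x06]=0x2f, mem[0x04]=0x9d, mem[0x23]=0x52, mem[0x1c]=0x9c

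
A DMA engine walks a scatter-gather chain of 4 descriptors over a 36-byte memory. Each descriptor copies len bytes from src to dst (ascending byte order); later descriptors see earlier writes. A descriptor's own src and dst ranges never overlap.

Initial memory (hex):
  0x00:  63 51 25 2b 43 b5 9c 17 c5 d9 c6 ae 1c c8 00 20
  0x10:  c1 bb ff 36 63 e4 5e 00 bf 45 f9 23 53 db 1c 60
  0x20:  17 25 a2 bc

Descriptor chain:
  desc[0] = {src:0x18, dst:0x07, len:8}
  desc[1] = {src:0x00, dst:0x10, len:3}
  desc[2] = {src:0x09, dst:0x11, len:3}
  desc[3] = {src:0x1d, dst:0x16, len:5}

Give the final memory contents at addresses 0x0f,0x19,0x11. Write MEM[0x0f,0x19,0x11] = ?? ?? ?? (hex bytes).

MEM[0x0f,0x19,0x11] = 20 17 f9

  after D0: wrote 8B at 0x07 = bf45f92353db1c60
  after D1: wrote 3B at 0x10 = 635125
  after D2: wrote 3B at 0x11 = f92353
  after D3: wrote 5B at 0x16 = db1c601725
query mem[0x0f]=0x20, mem[0x19]=0x17, mem[0x11]=0xf9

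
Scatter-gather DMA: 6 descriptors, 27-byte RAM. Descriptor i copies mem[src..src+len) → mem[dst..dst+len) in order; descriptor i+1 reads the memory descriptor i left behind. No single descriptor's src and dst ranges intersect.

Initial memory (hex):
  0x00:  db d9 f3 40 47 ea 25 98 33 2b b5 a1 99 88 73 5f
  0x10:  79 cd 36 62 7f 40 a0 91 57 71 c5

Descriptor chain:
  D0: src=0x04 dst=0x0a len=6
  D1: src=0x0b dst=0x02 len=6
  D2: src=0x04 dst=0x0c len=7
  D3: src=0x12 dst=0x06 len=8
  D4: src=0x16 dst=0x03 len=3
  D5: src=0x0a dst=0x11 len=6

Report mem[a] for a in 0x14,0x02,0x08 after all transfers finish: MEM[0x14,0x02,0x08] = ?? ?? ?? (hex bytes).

[0] 0x04->0x0a len=6 : 47 ea 25 98 33 2b
[1] 0x0b->0x02 len=6 : ea 25 98 33 2b 79
[2] 0x04->0x0c len=7 : 98 33 2b 79 33 2b 47
[3] 0x12->0x06 len=8 : 47 62 7f 40 a0 91 57 71
[4] 0x16->0x03 len=3 : a0 91 57
[5] 0x0a->0x11 len=6 : a0 91 57 71 2b 79
query mem[0x14]=0x71, mem[0x02]=0xea, mem[0x08]=0x7f

MEM[0x14,0x02,0x08] = 71 ea 7f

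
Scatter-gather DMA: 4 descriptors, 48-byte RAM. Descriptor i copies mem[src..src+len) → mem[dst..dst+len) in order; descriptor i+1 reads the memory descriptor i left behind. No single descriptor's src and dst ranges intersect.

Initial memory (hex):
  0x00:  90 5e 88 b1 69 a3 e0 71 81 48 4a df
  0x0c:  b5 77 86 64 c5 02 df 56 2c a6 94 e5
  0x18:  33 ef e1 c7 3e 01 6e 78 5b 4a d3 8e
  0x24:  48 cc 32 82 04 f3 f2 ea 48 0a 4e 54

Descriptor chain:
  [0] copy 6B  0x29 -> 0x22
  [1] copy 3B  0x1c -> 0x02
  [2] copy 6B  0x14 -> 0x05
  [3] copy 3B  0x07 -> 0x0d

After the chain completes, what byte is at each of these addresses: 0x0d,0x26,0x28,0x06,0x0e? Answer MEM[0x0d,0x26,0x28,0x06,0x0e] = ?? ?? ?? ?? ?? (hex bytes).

  after D0: wrote 6B at 0x22 = f3f2ea480a4e
  after D1: wrote 3B at 0x02 = 3e016e
  after D2: wrote 6B at 0x05 = 2ca694e533ef
  after D3: wrote 3B at 0x0d = 94e533
query mem[0x0d]=0x94, mem[0x26]=0x0a, mem[0x28]=0x04, mem[0x06]=0xa6, mem[0x0e]=0xe5

MEM[0x0d,0x26,0x28,0x06,0x0e] = 94 0a 04 a6 e5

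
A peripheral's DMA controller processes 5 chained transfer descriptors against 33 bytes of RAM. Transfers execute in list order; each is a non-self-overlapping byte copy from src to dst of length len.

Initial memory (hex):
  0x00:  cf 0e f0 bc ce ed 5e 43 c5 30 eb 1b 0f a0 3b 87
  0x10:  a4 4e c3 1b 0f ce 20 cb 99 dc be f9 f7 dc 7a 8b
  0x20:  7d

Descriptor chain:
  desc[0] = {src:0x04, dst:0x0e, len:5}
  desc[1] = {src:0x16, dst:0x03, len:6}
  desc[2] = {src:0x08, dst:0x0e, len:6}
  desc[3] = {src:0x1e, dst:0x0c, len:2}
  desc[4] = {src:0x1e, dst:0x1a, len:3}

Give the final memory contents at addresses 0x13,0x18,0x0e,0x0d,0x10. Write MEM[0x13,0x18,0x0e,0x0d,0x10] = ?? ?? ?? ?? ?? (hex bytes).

#0 dst[0x0e+5] := {0xce,0xed,0x5e,0x43,0xc5}
#1 dst[0x03+6] := {0x20,0xcb,0x99,0xdc,0xbe,0xf9}
#2 dst[0x0e+6] := {0xf9,0x30,0xeb,0x1b,0x0f,0xa0}
#3 dst[0x0c+2] := {0x7a,0x8b}
#4 dst[0x1a+3] := {0x7a,0x8b,0x7d}
query mem[0x13]=0xa0, mem[0x18]=0x99, mem[0x0e]=0xf9, mem[0x0d]=0x8b, mem[0x10]=0xeb

MEM[0x13,0x18,0x0e,0x0d,0x10] = a0 99 f9 8b eb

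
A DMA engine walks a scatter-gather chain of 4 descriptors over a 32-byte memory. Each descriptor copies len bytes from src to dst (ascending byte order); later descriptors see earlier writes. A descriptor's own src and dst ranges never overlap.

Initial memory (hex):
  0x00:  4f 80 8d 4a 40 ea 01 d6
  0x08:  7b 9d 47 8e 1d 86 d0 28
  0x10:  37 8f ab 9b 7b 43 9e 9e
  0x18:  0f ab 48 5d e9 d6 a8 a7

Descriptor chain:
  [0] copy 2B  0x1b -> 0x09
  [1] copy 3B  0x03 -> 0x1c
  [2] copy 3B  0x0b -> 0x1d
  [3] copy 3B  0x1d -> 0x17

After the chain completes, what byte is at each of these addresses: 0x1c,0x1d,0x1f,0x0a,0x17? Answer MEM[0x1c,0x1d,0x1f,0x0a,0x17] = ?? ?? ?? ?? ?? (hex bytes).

MEM[0x1c,0x1d,0x1f,0x0a,0x17] = 4a 8e 86 e9 8e

#0 dst[0x09+2] := {0x5d,0xe9}
#1 dst[0x1c+3] := {0x4a,0x40,0xea}
#2 dst[0x1d+3] := {0x8e,0x1d,0x86}
#3 dst[0x17+3] := {0x8e,0x1d,0x86}
query mem[0x1c]=0x4a, mem[0x1d]=0x8e, mem[0x1f]=0x86, mem[0x0a]=0xe9, mem[0x17]=0x8e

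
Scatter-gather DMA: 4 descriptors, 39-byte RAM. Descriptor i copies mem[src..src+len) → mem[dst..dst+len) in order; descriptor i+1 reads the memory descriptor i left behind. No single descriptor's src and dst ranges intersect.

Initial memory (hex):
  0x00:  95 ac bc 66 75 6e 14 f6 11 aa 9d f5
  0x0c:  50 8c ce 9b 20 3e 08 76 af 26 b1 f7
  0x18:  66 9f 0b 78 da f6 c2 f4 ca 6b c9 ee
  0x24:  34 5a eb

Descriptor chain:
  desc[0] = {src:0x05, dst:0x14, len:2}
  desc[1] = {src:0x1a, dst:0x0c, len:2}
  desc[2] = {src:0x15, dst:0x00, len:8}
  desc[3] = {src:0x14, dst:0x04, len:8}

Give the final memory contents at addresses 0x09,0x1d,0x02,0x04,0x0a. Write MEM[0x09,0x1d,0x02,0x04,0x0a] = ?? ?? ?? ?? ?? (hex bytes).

[0] 0x05->0x14 len=2 : 6e 14
[1] 0x1a->0x0c len=2 : 0b 78
[2] 0x15->0x00 len=8 : 14 b1 f7 66 9f 0b 78 da
[3] 0x14->0x04 len=8 : 6e 14 b1 f7 66 9f 0b 78
query mem[0x09]=0x9f, mem[0x1d]=0xf6, mem[0x02]=0xf7, mem[0x04]=0x6e, mem[0x0a]=0x0b

MEM[0x09,0x1d,0x02,0x04,0x0a] = 9f f6 f7 6e 0b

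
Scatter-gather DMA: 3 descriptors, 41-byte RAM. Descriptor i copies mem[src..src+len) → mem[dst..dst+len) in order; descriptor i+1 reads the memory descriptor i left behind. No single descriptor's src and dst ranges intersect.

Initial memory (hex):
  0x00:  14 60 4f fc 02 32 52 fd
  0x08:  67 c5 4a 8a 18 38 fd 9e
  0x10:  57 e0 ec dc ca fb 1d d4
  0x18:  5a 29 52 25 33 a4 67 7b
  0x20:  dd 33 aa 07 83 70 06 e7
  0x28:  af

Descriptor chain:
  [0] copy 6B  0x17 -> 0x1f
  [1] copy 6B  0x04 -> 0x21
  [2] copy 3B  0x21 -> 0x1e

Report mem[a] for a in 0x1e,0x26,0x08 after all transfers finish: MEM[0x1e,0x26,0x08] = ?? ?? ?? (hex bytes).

  after D0: wrote 6B at 0x1f = d45a29522533
  after D1: wrote 6B at 0x21 = 023252fd67c5
  after D2: wrote 3B at 0x1e = 023252
query mem[0x1e]=0x02, mem[0x26]=0xc5, mem[0x08]=0x67

MEM[0x1e,0x26,0x08] = 02 c5 67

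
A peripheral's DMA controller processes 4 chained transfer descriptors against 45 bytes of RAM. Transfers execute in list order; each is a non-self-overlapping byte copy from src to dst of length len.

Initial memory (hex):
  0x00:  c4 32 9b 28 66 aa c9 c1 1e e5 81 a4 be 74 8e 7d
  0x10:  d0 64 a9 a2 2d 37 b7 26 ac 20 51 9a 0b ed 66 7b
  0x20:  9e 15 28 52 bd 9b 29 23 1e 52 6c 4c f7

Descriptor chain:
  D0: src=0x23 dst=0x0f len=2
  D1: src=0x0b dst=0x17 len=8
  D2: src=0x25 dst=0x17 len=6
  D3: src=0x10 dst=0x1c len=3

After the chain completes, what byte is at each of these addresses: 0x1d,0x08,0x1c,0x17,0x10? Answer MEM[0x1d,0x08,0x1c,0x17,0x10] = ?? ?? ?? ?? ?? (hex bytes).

#0 dst[0x0f+2] := {0x52,0xbd}
#1 dst[0x17+8] := {0xa4,0xbe,0x74,0x8e,0x52,0xbd,0x64,0xa9}
#2 dst[0x17+6] := {0x9b,0x29,0x23,0x1e,0x52,0x6c}
#3 dst[0x1c+3] := {0xbd,0x64,0xa9}
query mem[0x1d]=0x64, mem[0x08]=0x1e, mem[0x1c]=0xbd, mem[0x17]=0x9b, mem[0x10]=0xbd

MEM[0x1d,0x08,0x1c,0x17,0x10] = 64 1e bd 9b bd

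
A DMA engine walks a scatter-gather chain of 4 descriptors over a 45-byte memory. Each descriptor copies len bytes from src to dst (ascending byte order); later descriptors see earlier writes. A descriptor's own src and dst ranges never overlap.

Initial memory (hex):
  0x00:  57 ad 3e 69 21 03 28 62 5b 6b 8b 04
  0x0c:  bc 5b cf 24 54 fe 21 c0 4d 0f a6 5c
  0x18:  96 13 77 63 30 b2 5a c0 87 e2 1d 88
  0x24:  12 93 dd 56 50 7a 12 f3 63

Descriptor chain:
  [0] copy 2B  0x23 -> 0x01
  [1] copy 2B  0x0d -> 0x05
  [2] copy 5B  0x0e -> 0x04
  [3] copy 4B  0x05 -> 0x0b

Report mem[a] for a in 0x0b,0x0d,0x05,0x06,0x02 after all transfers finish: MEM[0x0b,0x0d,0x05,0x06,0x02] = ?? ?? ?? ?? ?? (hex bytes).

  after D0: wrote 2B at 0x01 = 8812
  after D1: wrote 2B at 0x05 = 5bcf
  after D2: wrote 5B at 0x04 = cf2454fe21
  after D3: wrote 4B at 0x0b = 2454fe21
query mem[0x0b]=0x24, mem[0x0d]=0xfe, mem[0x05]=0x24, mem[0x06]=0x54, mem[0x02]=0x12

MEM[0x0b,0x0d,0x05,0x06,0x02] = 24 fe 24 54 12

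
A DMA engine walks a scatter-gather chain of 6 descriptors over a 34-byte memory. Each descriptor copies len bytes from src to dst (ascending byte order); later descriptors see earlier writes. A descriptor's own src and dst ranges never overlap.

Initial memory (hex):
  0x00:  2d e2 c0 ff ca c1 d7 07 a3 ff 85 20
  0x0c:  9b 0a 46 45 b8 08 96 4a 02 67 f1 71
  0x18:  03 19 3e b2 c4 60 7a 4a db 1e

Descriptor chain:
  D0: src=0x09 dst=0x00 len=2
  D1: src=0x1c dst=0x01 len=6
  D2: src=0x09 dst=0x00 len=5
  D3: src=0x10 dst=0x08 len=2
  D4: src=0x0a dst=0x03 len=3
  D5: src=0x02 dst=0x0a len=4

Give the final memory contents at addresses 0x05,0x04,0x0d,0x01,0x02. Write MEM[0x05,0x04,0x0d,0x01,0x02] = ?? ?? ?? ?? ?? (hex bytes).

MEM[0x05,0x04,0x0d,0x01,0x02] = 9b 20 9b 85 20

  after D0: wrote 2B at 0x00 = ff85
  after D1: wrote 6B at 0x01 = c4607a4adb1e
  after D2: wrote 5B at 0x00 = ff85209b0a
  after D3: wrote 2B at 0x08 = b808
  after D4: wrote 3B at 0x03 = 85209b
  after D5: wrote 4B at 0x0a = 2085209b
query mem[0x05]=0x9b, mem[0x04]=0x20, mem[0x0d]=0x9b, mem[0x01]=0x85, mem[0x02]=0x20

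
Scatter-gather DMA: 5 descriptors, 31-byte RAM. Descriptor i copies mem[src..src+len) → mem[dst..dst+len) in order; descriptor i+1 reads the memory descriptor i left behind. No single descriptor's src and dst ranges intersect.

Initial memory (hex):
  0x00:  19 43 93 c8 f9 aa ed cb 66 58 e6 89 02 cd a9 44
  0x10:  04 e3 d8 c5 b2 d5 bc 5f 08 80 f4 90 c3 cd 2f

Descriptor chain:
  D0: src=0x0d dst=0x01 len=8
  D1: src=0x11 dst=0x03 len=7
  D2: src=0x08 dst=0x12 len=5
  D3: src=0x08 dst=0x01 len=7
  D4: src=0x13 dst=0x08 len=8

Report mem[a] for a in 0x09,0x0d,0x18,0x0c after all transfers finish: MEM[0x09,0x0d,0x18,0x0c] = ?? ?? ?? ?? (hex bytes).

D0: mem[0x01..0x08] <- [cd a9 44 04 e3 d8 c5 b2]
D1: mem[0x03..0x09] <- [e3 d8 c5 b2 d5 bc 5f]
D2: mem[0x12..0x16] <- [bc 5f e6 89 02]
D3: mem[0x01..0x07] <- [bc 5f e6 89 02 cd a9]
D4: mem[0x08..0x0f] <- [5f e6 89 02 5f 08 80 f4]
query mem[0x09]=0xe6, mem[0x0d]=0x08, mem[0x18]=0x08, mem[0x0c]=0x5f

MEM[0x09,0x0d,0x18,0x0c] = e6 08 08 5f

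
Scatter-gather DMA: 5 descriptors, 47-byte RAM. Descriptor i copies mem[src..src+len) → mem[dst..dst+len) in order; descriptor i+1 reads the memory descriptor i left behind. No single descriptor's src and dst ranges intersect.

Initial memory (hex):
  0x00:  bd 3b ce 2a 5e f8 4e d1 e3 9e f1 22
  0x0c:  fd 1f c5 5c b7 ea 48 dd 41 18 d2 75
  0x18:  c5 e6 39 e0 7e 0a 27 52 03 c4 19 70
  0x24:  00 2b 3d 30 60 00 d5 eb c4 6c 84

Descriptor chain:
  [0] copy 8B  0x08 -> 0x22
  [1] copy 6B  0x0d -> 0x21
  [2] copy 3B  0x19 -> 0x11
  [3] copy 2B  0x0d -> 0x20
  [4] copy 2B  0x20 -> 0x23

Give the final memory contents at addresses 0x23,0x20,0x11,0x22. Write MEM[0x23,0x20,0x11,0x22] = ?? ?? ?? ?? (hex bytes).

MEM[0x23,0x20,0x11,0x22] = 1f 1f e6 c5

  after D0: wrote 8B at 0x22 = e39ef122fd1fc55c
  after D1: wrote 6B at 0x21 = 1fc55cb7ea48
  after D2: wrote 3B at 0x11 = e639e0
  after D3: wrote 2B at 0x20 = 1fc5
  after D4: wrote 2B at 0x23 = 1fc5
query mem[0x23]=0x1f, mem[0x20]=0x1f, mem[0x11]=0xe6, mem[0x22]=0xc5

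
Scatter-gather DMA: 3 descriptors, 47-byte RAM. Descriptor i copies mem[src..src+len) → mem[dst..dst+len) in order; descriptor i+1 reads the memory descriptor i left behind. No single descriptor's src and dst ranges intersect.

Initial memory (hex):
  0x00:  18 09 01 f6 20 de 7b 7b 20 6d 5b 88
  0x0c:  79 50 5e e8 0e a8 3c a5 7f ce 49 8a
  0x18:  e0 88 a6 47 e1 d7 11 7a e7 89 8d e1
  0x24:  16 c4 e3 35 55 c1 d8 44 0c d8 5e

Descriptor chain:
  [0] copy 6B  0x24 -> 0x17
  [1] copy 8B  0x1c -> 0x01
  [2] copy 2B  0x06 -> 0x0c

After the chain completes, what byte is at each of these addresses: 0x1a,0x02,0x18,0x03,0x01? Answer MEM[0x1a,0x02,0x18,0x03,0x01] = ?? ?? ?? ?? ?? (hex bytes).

MEM[0x1a,0x02,0x18,0x03,0x01] = 35 d7 c4 11 c1

D0: mem[0x17..0x1c] <- [16 c4 e3 35 55 c1]
D1: mem[0x01..0x08] <- [c1 d7 11 7a e7 89 8d e1]
D2: mem[0x0c..0x0d] <- [89 8d]
query mem[0x1a]=0x35, mem[0x02]=0xd7, mem[0x18]=0xc4, mem[0x03]=0x11, mem[0x01]=0xc1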